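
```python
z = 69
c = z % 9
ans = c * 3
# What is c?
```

Answer: 6

Derivation:
Trace (tracking c):
z = 69  # -> z = 69
c = z % 9  # -> c = 6
ans = c * 3  # -> ans = 18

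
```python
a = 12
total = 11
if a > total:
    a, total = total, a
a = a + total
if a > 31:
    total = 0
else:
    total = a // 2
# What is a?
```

Answer: 23

Derivation:
Trace (tracking a):
a = 12  # -> a = 12
total = 11  # -> total = 11
if a > total:  # condition is True
    a, total = (total, a)  # -> a = 11, total = 12
a = a + total  # -> a = 23
if a > 31:  # condition is False
else:
    total = a // 2  # -> total = 11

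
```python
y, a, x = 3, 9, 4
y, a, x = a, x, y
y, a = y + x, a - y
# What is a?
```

Trace (tracking a):
y, a, x = (3, 9, 4)  # -> y = 3, a = 9, x = 4
y, a, x = (a, x, y)  # -> y = 9, a = 4, x = 3
y, a = (y + x, a - y)  # -> y = 12, a = -5

Answer: -5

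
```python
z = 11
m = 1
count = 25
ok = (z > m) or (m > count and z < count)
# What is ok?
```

Answer: True

Derivation:
Trace (tracking ok):
z = 11  # -> z = 11
m = 1  # -> m = 1
count = 25  # -> count = 25
ok = z > m or (m > count and z < count)  # -> ok = True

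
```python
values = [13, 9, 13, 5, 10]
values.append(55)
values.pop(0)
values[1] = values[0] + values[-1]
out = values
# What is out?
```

Trace (tracking out):
values = [13, 9, 13, 5, 10]  # -> values = [13, 9, 13, 5, 10]
values.append(55)  # -> values = [13, 9, 13, 5, 10, 55]
values.pop(0)  # -> values = [9, 13, 5, 10, 55]
values[1] = values[0] + values[-1]  # -> values = [9, 64, 5, 10, 55]
out = values  # -> out = [9, 64, 5, 10, 55]

Answer: [9, 64, 5, 10, 55]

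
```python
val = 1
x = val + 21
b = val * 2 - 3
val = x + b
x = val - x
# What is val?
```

Trace (tracking val):
val = 1  # -> val = 1
x = val + 21  # -> x = 22
b = val * 2 - 3  # -> b = -1
val = x + b  # -> val = 21
x = val - x  # -> x = -1

Answer: 21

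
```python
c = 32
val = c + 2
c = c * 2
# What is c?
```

Trace (tracking c):
c = 32  # -> c = 32
val = c + 2  # -> val = 34
c = c * 2  # -> c = 64

Answer: 64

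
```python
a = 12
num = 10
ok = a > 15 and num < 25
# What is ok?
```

Trace (tracking ok):
a = 12  # -> a = 12
num = 10  # -> num = 10
ok = a > 15 and num < 25  # -> ok = False

Answer: False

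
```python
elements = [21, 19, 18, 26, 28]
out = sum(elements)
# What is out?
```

Answer: 112

Derivation:
Trace (tracking out):
elements = [21, 19, 18, 26, 28]  # -> elements = [21, 19, 18, 26, 28]
out = sum(elements)  # -> out = 112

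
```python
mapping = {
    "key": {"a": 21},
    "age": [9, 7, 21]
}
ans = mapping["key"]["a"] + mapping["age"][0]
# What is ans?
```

Trace (tracking ans):
mapping = {'key': {'a': 21}, 'age': [9, 7, 21]}  # -> mapping = {'key': {'a': 21}, 'age': [9, 7, 21]}
ans = mapping['key']['a'] + mapping['age'][0]  # -> ans = 30

Answer: 30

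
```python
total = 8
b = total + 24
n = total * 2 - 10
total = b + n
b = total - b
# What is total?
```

Trace (tracking total):
total = 8  # -> total = 8
b = total + 24  # -> b = 32
n = total * 2 - 10  # -> n = 6
total = b + n  # -> total = 38
b = total - b  # -> b = 6

Answer: 38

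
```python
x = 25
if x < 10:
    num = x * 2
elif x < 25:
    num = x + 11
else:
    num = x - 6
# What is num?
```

Trace (tracking num):
x = 25  # -> x = 25
if x < 10:  # condition is False
elif x < 25:  # condition is False
else:
    num = x - 6  # -> num = 19

Answer: 19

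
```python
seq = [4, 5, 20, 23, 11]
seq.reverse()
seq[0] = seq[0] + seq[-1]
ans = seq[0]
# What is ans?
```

Trace (tracking ans):
seq = [4, 5, 20, 23, 11]  # -> seq = [4, 5, 20, 23, 11]
seq.reverse()  # -> seq = [11, 23, 20, 5, 4]
seq[0] = seq[0] + seq[-1]  # -> seq = [15, 23, 20, 5, 4]
ans = seq[0]  # -> ans = 15

Answer: 15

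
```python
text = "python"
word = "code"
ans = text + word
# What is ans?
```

Answer: 'pythoncode'

Derivation:
Trace (tracking ans):
text = 'python'  # -> text = 'python'
word = 'code'  # -> word = 'code'
ans = text + word  # -> ans = 'pythoncode'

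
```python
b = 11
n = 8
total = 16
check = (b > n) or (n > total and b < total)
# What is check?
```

Trace (tracking check):
b = 11  # -> b = 11
n = 8  # -> n = 8
total = 16  # -> total = 16
check = b > n or (n > total and b < total)  # -> check = True

Answer: True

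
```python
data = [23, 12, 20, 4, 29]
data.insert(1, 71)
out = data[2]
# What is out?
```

Answer: 12

Derivation:
Trace (tracking out):
data = [23, 12, 20, 4, 29]  # -> data = [23, 12, 20, 4, 29]
data.insert(1, 71)  # -> data = [23, 71, 12, 20, 4, 29]
out = data[2]  # -> out = 12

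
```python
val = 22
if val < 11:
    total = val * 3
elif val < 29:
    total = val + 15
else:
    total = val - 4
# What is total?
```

Trace (tracking total):
val = 22  # -> val = 22
if val < 11:  # condition is False
elif val < 29:  # condition is True
    total = val + 15  # -> total = 37

Answer: 37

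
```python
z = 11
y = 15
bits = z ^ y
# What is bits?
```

Trace (tracking bits):
z = 11  # -> z = 11
y = 15  # -> y = 15
bits = z ^ y  # -> bits = 4

Answer: 4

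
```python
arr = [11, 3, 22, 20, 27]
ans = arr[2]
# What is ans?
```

Trace (tracking ans):
arr = [11, 3, 22, 20, 27]  # -> arr = [11, 3, 22, 20, 27]
ans = arr[2]  # -> ans = 22

Answer: 22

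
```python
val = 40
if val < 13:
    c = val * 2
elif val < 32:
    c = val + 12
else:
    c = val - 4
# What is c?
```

Answer: 36

Derivation:
Trace (tracking c):
val = 40  # -> val = 40
if val < 13:  # condition is False
elif val < 32:  # condition is False
else:
    c = val - 4  # -> c = 36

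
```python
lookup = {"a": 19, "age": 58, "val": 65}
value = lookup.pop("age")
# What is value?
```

Answer: 58

Derivation:
Trace (tracking value):
lookup = {'a': 19, 'age': 58, 'val': 65}  # -> lookup = {'a': 19, 'age': 58, 'val': 65}
value = lookup.pop('age')  # -> value = 58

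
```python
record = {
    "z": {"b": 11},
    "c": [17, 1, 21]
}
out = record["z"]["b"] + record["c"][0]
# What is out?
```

Answer: 28

Derivation:
Trace (tracking out):
record = {'z': {'b': 11}, 'c': [17, 1, 21]}  # -> record = {'z': {'b': 11}, 'c': [17, 1, 21]}
out = record['z']['b'] + record['c'][0]  # -> out = 28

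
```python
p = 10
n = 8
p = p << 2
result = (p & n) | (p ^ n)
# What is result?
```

Trace (tracking result):
p = 10  # -> p = 10
n = 8  # -> n = 8
p = p << 2  # -> p = 40
result = p & n | p ^ n  # -> result = 40

Answer: 40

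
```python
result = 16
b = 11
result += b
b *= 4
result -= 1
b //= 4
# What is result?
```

Answer: 26

Derivation:
Trace (tracking result):
result = 16  # -> result = 16
b = 11  # -> b = 11
result += b  # -> result = 27
b *= 4  # -> b = 44
result -= 1  # -> result = 26
b //= 4  # -> b = 11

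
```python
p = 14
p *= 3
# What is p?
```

Trace (tracking p):
p = 14  # -> p = 14
p *= 3  # -> p = 42

Answer: 42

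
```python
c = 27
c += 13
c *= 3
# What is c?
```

Trace (tracking c):
c = 27  # -> c = 27
c += 13  # -> c = 40
c *= 3  # -> c = 120

Answer: 120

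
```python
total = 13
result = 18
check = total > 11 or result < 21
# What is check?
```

Trace (tracking check):
total = 13  # -> total = 13
result = 18  # -> result = 18
check = total > 11 or result < 21  # -> check = True

Answer: True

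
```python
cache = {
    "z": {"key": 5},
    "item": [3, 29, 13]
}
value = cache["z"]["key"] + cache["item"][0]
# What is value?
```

Answer: 8

Derivation:
Trace (tracking value):
cache = {'z': {'key': 5}, 'item': [3, 29, 13]}  # -> cache = {'z': {'key': 5}, 'item': [3, 29, 13]}
value = cache['z']['key'] + cache['item'][0]  # -> value = 8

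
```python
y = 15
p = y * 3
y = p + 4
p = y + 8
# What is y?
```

Answer: 49

Derivation:
Trace (tracking y):
y = 15  # -> y = 15
p = y * 3  # -> p = 45
y = p + 4  # -> y = 49
p = y + 8  # -> p = 57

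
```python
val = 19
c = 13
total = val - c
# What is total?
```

Trace (tracking total):
val = 19  # -> val = 19
c = 13  # -> c = 13
total = val - c  # -> total = 6

Answer: 6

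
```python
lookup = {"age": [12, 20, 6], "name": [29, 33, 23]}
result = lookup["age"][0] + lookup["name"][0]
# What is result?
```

Answer: 41

Derivation:
Trace (tracking result):
lookup = {'age': [12, 20, 6], 'name': [29, 33, 23]}  # -> lookup = {'age': [12, 20, 6], 'name': [29, 33, 23]}
result = lookup['age'][0] + lookup['name'][0]  # -> result = 41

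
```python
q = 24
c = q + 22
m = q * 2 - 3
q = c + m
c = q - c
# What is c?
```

Answer: 45

Derivation:
Trace (tracking c):
q = 24  # -> q = 24
c = q + 22  # -> c = 46
m = q * 2 - 3  # -> m = 45
q = c + m  # -> q = 91
c = q - c  # -> c = 45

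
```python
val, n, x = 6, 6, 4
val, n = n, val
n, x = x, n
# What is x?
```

Trace (tracking x):
val, n, x = (6, 6, 4)  # -> val = 6, n = 6, x = 4
val, n = (n, val)  # -> val = 6, n = 6
n, x = (x, n)  # -> n = 4, x = 6

Answer: 6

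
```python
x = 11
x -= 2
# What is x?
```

Trace (tracking x):
x = 11  # -> x = 11
x -= 2  # -> x = 9

Answer: 9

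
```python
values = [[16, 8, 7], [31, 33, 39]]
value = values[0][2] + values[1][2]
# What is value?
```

Trace (tracking value):
values = [[16, 8, 7], [31, 33, 39]]  # -> values = [[16, 8, 7], [31, 33, 39]]
value = values[0][2] + values[1][2]  # -> value = 46

Answer: 46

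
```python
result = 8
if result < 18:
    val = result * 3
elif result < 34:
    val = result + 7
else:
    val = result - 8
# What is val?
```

Trace (tracking val):
result = 8  # -> result = 8
if result < 18:  # condition is True
    val = result * 3  # -> val = 24

Answer: 24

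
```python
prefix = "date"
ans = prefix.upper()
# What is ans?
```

Answer: 'DATE'

Derivation:
Trace (tracking ans):
prefix = 'date'  # -> prefix = 'date'
ans = prefix.upper()  # -> ans = 'DATE'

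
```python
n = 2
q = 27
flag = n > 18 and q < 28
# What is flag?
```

Answer: False

Derivation:
Trace (tracking flag):
n = 2  # -> n = 2
q = 27  # -> q = 27
flag = n > 18 and q < 28  # -> flag = False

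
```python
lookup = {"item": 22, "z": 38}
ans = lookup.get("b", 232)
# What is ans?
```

Answer: 232

Derivation:
Trace (tracking ans):
lookup = {'item': 22, 'z': 38}  # -> lookup = {'item': 22, 'z': 38}
ans = lookup.get('b', 232)  # -> ans = 232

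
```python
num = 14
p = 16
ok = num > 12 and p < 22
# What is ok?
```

Answer: True

Derivation:
Trace (tracking ok):
num = 14  # -> num = 14
p = 16  # -> p = 16
ok = num > 12 and p < 22  # -> ok = True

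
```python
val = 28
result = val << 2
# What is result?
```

Answer: 112

Derivation:
Trace (tracking result):
val = 28  # -> val = 28
result = val << 2  # -> result = 112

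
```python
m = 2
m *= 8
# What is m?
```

Trace (tracking m):
m = 2  # -> m = 2
m *= 8  # -> m = 16

Answer: 16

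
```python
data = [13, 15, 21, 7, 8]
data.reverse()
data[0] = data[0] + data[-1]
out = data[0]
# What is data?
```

Answer: [21, 7, 21, 15, 13]

Derivation:
Trace (tracking data):
data = [13, 15, 21, 7, 8]  # -> data = [13, 15, 21, 7, 8]
data.reverse()  # -> data = [8, 7, 21, 15, 13]
data[0] = data[0] + data[-1]  # -> data = [21, 7, 21, 15, 13]
out = data[0]  # -> out = 21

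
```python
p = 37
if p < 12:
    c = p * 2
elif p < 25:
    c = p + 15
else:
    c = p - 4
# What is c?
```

Trace (tracking c):
p = 37  # -> p = 37
if p < 12:  # condition is False
elif p < 25:  # condition is False
else:
    c = p - 4  # -> c = 33

Answer: 33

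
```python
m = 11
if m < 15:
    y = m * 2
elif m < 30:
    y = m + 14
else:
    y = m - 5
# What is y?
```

Trace (tracking y):
m = 11  # -> m = 11
if m < 15:  # condition is True
    y = m * 2  # -> y = 22

Answer: 22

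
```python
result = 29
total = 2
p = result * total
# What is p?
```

Trace (tracking p):
result = 29  # -> result = 29
total = 2  # -> total = 2
p = result * total  # -> p = 58

Answer: 58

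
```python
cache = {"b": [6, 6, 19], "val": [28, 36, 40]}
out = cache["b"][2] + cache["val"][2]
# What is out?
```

Trace (tracking out):
cache = {'b': [6, 6, 19], 'val': [28, 36, 40]}  # -> cache = {'b': [6, 6, 19], 'val': [28, 36, 40]}
out = cache['b'][2] + cache['val'][2]  # -> out = 59

Answer: 59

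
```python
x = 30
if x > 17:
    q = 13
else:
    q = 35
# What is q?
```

Answer: 13

Derivation:
Trace (tracking q):
x = 30  # -> x = 30
if x > 17:  # condition is True
    q = 13  # -> q = 13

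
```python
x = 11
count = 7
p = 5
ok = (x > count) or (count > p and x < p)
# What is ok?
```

Trace (tracking ok):
x = 11  # -> x = 11
count = 7  # -> count = 7
p = 5  # -> p = 5
ok = x > count or (count > p and x < p)  # -> ok = True

Answer: True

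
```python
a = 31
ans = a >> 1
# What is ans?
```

Answer: 15

Derivation:
Trace (tracking ans):
a = 31  # -> a = 31
ans = a >> 1  # -> ans = 15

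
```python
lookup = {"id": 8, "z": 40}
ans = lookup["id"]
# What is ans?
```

Trace (tracking ans):
lookup = {'id': 8, 'z': 40}  # -> lookup = {'id': 8, 'z': 40}
ans = lookup['id']  # -> ans = 8

Answer: 8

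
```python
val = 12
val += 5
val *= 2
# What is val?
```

Answer: 34

Derivation:
Trace (tracking val):
val = 12  # -> val = 12
val += 5  # -> val = 17
val *= 2  # -> val = 34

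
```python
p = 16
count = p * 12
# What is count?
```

Trace (tracking count):
p = 16  # -> p = 16
count = p * 12  # -> count = 192

Answer: 192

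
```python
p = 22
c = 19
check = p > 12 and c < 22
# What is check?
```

Trace (tracking check):
p = 22  # -> p = 22
c = 19  # -> c = 19
check = p > 12 and c < 22  # -> check = True

Answer: True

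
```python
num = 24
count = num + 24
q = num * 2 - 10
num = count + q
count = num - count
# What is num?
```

Answer: 86

Derivation:
Trace (tracking num):
num = 24  # -> num = 24
count = num + 24  # -> count = 48
q = num * 2 - 10  # -> q = 38
num = count + q  # -> num = 86
count = num - count  # -> count = 38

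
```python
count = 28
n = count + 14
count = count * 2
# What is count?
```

Trace (tracking count):
count = 28  # -> count = 28
n = count + 14  # -> n = 42
count = count * 2  # -> count = 56

Answer: 56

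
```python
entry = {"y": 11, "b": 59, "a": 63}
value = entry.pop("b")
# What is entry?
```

Trace (tracking entry):
entry = {'y': 11, 'b': 59, 'a': 63}  # -> entry = {'y': 11, 'b': 59, 'a': 63}
value = entry.pop('b')  # -> value = 59

Answer: {'y': 11, 'a': 63}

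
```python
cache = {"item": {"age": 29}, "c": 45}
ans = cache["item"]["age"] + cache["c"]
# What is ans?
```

Answer: 74

Derivation:
Trace (tracking ans):
cache = {'item': {'age': 29}, 'c': 45}  # -> cache = {'item': {'age': 29}, 'c': 45}
ans = cache['item']['age'] + cache['c']  # -> ans = 74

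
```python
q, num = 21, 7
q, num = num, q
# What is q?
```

Answer: 7

Derivation:
Trace (tracking q):
q, num = (21, 7)  # -> q = 21, num = 7
q, num = (num, q)  # -> q = 7, num = 21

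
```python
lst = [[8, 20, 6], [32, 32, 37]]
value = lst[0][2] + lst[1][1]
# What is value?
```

Answer: 38

Derivation:
Trace (tracking value):
lst = [[8, 20, 6], [32, 32, 37]]  # -> lst = [[8, 20, 6], [32, 32, 37]]
value = lst[0][2] + lst[1][1]  # -> value = 38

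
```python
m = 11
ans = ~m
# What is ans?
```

Answer: -12

Derivation:
Trace (tracking ans):
m = 11  # -> m = 11
ans = ~m  # -> ans = -12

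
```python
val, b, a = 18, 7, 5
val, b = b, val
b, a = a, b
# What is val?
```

Answer: 7

Derivation:
Trace (tracking val):
val, b, a = (18, 7, 5)  # -> val = 18, b = 7, a = 5
val, b = (b, val)  # -> val = 7, b = 18
b, a = (a, b)  # -> b = 5, a = 18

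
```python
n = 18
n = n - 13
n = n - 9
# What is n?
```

Trace (tracking n):
n = 18  # -> n = 18
n = n - 13  # -> n = 5
n = n - 9  # -> n = -4

Answer: -4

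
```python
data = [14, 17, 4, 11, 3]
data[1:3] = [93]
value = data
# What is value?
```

Trace (tracking value):
data = [14, 17, 4, 11, 3]  # -> data = [14, 17, 4, 11, 3]
data[1:3] = [93]  # -> data = [14, 93, 11, 3]
value = data  # -> value = [14, 93, 11, 3]

Answer: [14, 93, 11, 3]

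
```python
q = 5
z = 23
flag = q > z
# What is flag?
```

Answer: False

Derivation:
Trace (tracking flag):
q = 5  # -> q = 5
z = 23  # -> z = 23
flag = q > z  # -> flag = False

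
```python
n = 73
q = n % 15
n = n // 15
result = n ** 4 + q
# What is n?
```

Trace (tracking n):
n = 73  # -> n = 73
q = n % 15  # -> q = 13
n = n // 15  # -> n = 4
result = n ** 4 + q  # -> result = 269

Answer: 4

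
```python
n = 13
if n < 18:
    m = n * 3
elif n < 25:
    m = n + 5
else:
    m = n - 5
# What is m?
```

Answer: 39

Derivation:
Trace (tracking m):
n = 13  # -> n = 13
if n < 18:  # condition is True
    m = n * 3  # -> m = 39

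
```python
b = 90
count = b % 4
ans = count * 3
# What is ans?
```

Answer: 6

Derivation:
Trace (tracking ans):
b = 90  # -> b = 90
count = b % 4  # -> count = 2
ans = count * 3  # -> ans = 6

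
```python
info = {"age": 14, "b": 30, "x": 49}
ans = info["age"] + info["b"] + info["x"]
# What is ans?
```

Trace (tracking ans):
info = {'age': 14, 'b': 30, 'x': 49}  # -> info = {'age': 14, 'b': 30, 'x': 49}
ans = info['age'] + info['b'] + info['x']  # -> ans = 93

Answer: 93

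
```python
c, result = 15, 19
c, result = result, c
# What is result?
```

Answer: 15

Derivation:
Trace (tracking result):
c, result = (15, 19)  # -> c = 15, result = 19
c, result = (result, c)  # -> c = 19, result = 15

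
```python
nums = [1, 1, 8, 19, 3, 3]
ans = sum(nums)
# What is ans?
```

Trace (tracking ans):
nums = [1, 1, 8, 19, 3, 3]  # -> nums = [1, 1, 8, 19, 3, 3]
ans = sum(nums)  # -> ans = 35

Answer: 35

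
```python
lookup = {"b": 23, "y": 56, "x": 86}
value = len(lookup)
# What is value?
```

Trace (tracking value):
lookup = {'b': 23, 'y': 56, 'x': 86}  # -> lookup = {'b': 23, 'y': 56, 'x': 86}
value = len(lookup)  # -> value = 3

Answer: 3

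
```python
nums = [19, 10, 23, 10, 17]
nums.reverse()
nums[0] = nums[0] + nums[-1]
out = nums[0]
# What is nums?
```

Trace (tracking nums):
nums = [19, 10, 23, 10, 17]  # -> nums = [19, 10, 23, 10, 17]
nums.reverse()  # -> nums = [17, 10, 23, 10, 19]
nums[0] = nums[0] + nums[-1]  # -> nums = [36, 10, 23, 10, 19]
out = nums[0]  # -> out = 36

Answer: [36, 10, 23, 10, 19]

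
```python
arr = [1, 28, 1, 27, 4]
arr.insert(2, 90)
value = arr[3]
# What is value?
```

Answer: 1

Derivation:
Trace (tracking value):
arr = [1, 28, 1, 27, 4]  # -> arr = [1, 28, 1, 27, 4]
arr.insert(2, 90)  # -> arr = [1, 28, 90, 1, 27, 4]
value = arr[3]  # -> value = 1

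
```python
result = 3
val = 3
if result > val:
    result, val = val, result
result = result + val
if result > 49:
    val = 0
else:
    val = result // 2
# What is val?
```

Trace (tracking val):
result = 3  # -> result = 3
val = 3  # -> val = 3
if result > val:  # condition is False
result = result + val  # -> result = 6
if result > 49:  # condition is False
else:
    val = result // 2  # -> val = 3

Answer: 3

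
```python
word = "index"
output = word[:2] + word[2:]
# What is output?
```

Answer: 'index'

Derivation:
Trace (tracking output):
word = 'index'  # -> word = 'index'
output = word[:2] + word[2:]  # -> output = 'index'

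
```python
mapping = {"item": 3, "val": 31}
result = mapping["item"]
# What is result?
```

Trace (tracking result):
mapping = {'item': 3, 'val': 31}  # -> mapping = {'item': 3, 'val': 31}
result = mapping['item']  # -> result = 3

Answer: 3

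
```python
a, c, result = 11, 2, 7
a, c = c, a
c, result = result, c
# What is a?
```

Answer: 2

Derivation:
Trace (tracking a):
a, c, result = (11, 2, 7)  # -> a = 11, c = 2, result = 7
a, c = (c, a)  # -> a = 2, c = 11
c, result = (result, c)  # -> c = 7, result = 11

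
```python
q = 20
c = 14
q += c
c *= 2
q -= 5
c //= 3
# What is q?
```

Trace (tracking q):
q = 20  # -> q = 20
c = 14  # -> c = 14
q += c  # -> q = 34
c *= 2  # -> c = 28
q -= 5  # -> q = 29
c //= 3  # -> c = 9

Answer: 29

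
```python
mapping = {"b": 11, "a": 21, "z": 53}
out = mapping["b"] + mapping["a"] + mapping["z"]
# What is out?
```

Answer: 85

Derivation:
Trace (tracking out):
mapping = {'b': 11, 'a': 21, 'z': 53}  # -> mapping = {'b': 11, 'a': 21, 'z': 53}
out = mapping['b'] + mapping['a'] + mapping['z']  # -> out = 85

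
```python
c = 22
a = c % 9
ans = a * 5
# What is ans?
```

Answer: 20

Derivation:
Trace (tracking ans):
c = 22  # -> c = 22
a = c % 9  # -> a = 4
ans = a * 5  # -> ans = 20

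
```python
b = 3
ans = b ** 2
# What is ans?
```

Answer: 9

Derivation:
Trace (tracking ans):
b = 3  # -> b = 3
ans = b ** 2  # -> ans = 9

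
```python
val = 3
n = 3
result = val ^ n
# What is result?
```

Trace (tracking result):
val = 3  # -> val = 3
n = 3  # -> n = 3
result = val ^ n  # -> result = 0

Answer: 0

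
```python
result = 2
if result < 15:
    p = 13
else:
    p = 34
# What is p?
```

Answer: 13

Derivation:
Trace (tracking p):
result = 2  # -> result = 2
if result < 15:  # condition is True
    p = 13  # -> p = 13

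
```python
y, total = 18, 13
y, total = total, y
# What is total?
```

Trace (tracking total):
y, total = (18, 13)  # -> y = 18, total = 13
y, total = (total, y)  # -> y = 13, total = 18

Answer: 18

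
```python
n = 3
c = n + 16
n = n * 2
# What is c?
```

Trace (tracking c):
n = 3  # -> n = 3
c = n + 16  # -> c = 19
n = n * 2  # -> n = 6

Answer: 19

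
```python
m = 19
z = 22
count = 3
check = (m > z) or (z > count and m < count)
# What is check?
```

Answer: False

Derivation:
Trace (tracking check):
m = 19  # -> m = 19
z = 22  # -> z = 22
count = 3  # -> count = 3
check = m > z or (z > count and m < count)  # -> check = False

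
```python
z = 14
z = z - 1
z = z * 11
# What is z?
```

Trace (tracking z):
z = 14  # -> z = 14
z = z - 1  # -> z = 13
z = z * 11  # -> z = 143

Answer: 143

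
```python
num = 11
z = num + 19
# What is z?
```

Trace (tracking z):
num = 11  # -> num = 11
z = num + 19  # -> z = 30

Answer: 30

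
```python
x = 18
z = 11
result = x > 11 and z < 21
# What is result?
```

Trace (tracking result):
x = 18  # -> x = 18
z = 11  # -> z = 11
result = x > 11 and z < 21  # -> result = True

Answer: True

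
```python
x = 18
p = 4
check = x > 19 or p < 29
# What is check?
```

Trace (tracking check):
x = 18  # -> x = 18
p = 4  # -> p = 4
check = x > 19 or p < 29  # -> check = True

Answer: True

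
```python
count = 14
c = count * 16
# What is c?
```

Trace (tracking c):
count = 14  # -> count = 14
c = count * 16  # -> c = 224

Answer: 224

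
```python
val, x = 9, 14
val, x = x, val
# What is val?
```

Answer: 14

Derivation:
Trace (tracking val):
val, x = (9, 14)  # -> val = 9, x = 14
val, x = (x, val)  # -> val = 14, x = 9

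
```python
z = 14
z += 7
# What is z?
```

Answer: 21

Derivation:
Trace (tracking z):
z = 14  # -> z = 14
z += 7  # -> z = 21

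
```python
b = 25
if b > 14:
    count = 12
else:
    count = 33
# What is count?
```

Answer: 12

Derivation:
Trace (tracking count):
b = 25  # -> b = 25
if b > 14:  # condition is True
    count = 12  # -> count = 12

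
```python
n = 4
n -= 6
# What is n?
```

Answer: -2

Derivation:
Trace (tracking n):
n = 4  # -> n = 4
n -= 6  # -> n = -2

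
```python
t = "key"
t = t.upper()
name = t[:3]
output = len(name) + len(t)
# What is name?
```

Answer: 'KEY'

Derivation:
Trace (tracking name):
t = 'key'  # -> t = 'key'
t = t.upper()  # -> t = 'KEY'
name = t[:3]  # -> name = 'KEY'
output = len(name) + len(t)  # -> output = 6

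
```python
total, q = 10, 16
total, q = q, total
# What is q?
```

Trace (tracking q):
total, q = (10, 16)  # -> total = 10, q = 16
total, q = (q, total)  # -> total = 16, q = 10

Answer: 10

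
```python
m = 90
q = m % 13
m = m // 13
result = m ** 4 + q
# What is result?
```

Answer: 1308

Derivation:
Trace (tracking result):
m = 90  # -> m = 90
q = m % 13  # -> q = 12
m = m // 13  # -> m = 6
result = m ** 4 + q  # -> result = 1308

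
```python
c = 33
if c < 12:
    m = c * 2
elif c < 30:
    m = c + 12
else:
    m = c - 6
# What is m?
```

Answer: 27

Derivation:
Trace (tracking m):
c = 33  # -> c = 33
if c < 12:  # condition is False
elif c < 30:  # condition is False
else:
    m = c - 6  # -> m = 27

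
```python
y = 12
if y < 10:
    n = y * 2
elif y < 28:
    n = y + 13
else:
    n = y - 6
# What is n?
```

Trace (tracking n):
y = 12  # -> y = 12
if y < 10:  # condition is False
elif y < 28:  # condition is True
    n = y + 13  # -> n = 25

Answer: 25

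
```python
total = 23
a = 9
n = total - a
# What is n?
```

Trace (tracking n):
total = 23  # -> total = 23
a = 9  # -> a = 9
n = total - a  # -> n = 14

Answer: 14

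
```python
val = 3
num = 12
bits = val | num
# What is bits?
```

Trace (tracking bits):
val = 3  # -> val = 3
num = 12  # -> num = 12
bits = val | num  # -> bits = 15

Answer: 15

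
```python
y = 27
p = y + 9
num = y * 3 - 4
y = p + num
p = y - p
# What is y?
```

Trace (tracking y):
y = 27  # -> y = 27
p = y + 9  # -> p = 36
num = y * 3 - 4  # -> num = 77
y = p + num  # -> y = 113
p = y - p  # -> p = 77

Answer: 113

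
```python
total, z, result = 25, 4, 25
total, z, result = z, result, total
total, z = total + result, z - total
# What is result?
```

Trace (tracking result):
total, z, result = (25, 4, 25)  # -> total = 25, z = 4, result = 25
total, z, result = (z, result, total)  # -> total = 4, z = 25, result = 25
total, z = (total + result, z - total)  # -> total = 29, z = 21

Answer: 25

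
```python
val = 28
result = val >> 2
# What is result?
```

Answer: 7

Derivation:
Trace (tracking result):
val = 28  # -> val = 28
result = val >> 2  # -> result = 7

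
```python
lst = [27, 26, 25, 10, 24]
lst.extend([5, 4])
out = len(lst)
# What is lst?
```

Trace (tracking lst):
lst = [27, 26, 25, 10, 24]  # -> lst = [27, 26, 25, 10, 24]
lst.extend([5, 4])  # -> lst = [27, 26, 25, 10, 24, 5, 4]
out = len(lst)  # -> out = 7

Answer: [27, 26, 25, 10, 24, 5, 4]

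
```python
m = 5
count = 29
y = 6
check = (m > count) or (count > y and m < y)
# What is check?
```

Trace (tracking check):
m = 5  # -> m = 5
count = 29  # -> count = 29
y = 6  # -> y = 6
check = m > count or (count > y and m < y)  # -> check = True

Answer: True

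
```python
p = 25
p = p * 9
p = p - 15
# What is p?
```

Answer: 210

Derivation:
Trace (tracking p):
p = 25  # -> p = 25
p = p * 9  # -> p = 225
p = p - 15  # -> p = 210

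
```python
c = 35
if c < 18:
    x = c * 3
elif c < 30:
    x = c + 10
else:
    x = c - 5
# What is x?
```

Trace (tracking x):
c = 35  # -> c = 35
if c < 18:  # condition is False
elif c < 30:  # condition is False
else:
    x = c - 5  # -> x = 30

Answer: 30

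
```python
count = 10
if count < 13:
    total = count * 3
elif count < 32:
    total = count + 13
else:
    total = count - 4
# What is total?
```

Trace (tracking total):
count = 10  # -> count = 10
if count < 13:  # condition is True
    total = count * 3  # -> total = 30

Answer: 30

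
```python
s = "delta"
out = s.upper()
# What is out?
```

Trace (tracking out):
s = 'delta'  # -> s = 'delta'
out = s.upper()  # -> out = 'DELTA'

Answer: 'DELTA'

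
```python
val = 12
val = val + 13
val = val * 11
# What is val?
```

Answer: 275

Derivation:
Trace (tracking val):
val = 12  # -> val = 12
val = val + 13  # -> val = 25
val = val * 11  # -> val = 275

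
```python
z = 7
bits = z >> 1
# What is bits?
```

Trace (tracking bits):
z = 7  # -> z = 7
bits = z >> 1  # -> bits = 3

Answer: 3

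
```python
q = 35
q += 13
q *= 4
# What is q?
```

Answer: 192

Derivation:
Trace (tracking q):
q = 35  # -> q = 35
q += 13  # -> q = 48
q *= 4  # -> q = 192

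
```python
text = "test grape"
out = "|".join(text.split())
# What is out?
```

Answer: 'test|grape'

Derivation:
Trace (tracking out):
text = 'test grape'  # -> text = 'test grape'
out = '|'.join(text.split())  # -> out = 'test|grape'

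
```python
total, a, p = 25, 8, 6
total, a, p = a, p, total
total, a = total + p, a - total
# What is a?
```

Trace (tracking a):
total, a, p = (25, 8, 6)  # -> total = 25, a = 8, p = 6
total, a, p = (a, p, total)  # -> total = 8, a = 6, p = 25
total, a = (total + p, a - total)  # -> total = 33, a = -2

Answer: -2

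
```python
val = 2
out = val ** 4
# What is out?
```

Answer: 16

Derivation:
Trace (tracking out):
val = 2  # -> val = 2
out = val ** 4  # -> out = 16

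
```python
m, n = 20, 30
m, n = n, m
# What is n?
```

Trace (tracking n):
m, n = (20, 30)  # -> m = 20, n = 30
m, n = (n, m)  # -> m = 30, n = 20

Answer: 20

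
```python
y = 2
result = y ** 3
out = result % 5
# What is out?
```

Answer: 3

Derivation:
Trace (tracking out):
y = 2  # -> y = 2
result = y ** 3  # -> result = 8
out = result % 5  # -> out = 3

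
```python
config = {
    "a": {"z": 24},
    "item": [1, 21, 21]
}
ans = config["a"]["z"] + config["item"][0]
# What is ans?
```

Trace (tracking ans):
config = {'a': {'z': 24}, 'item': [1, 21, 21]}  # -> config = {'a': {'z': 24}, 'item': [1, 21, 21]}
ans = config['a']['z'] + config['item'][0]  # -> ans = 25

Answer: 25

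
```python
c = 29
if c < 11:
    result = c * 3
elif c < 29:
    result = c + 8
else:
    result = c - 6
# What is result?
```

Trace (tracking result):
c = 29  # -> c = 29
if c < 11:  # condition is False
elif c < 29:  # condition is False
else:
    result = c - 6  # -> result = 23

Answer: 23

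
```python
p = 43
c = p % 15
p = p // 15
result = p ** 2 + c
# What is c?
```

Trace (tracking c):
p = 43  # -> p = 43
c = p % 15  # -> c = 13
p = p // 15  # -> p = 2
result = p ** 2 + c  # -> result = 17

Answer: 13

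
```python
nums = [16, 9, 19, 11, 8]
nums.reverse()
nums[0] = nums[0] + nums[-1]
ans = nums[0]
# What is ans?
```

Trace (tracking ans):
nums = [16, 9, 19, 11, 8]  # -> nums = [16, 9, 19, 11, 8]
nums.reverse()  # -> nums = [8, 11, 19, 9, 16]
nums[0] = nums[0] + nums[-1]  # -> nums = [24, 11, 19, 9, 16]
ans = nums[0]  # -> ans = 24

Answer: 24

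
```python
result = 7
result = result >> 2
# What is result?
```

Trace (tracking result):
result = 7  # -> result = 7
result = result >> 2  # -> result = 1

Answer: 1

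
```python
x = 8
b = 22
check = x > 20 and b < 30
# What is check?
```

Trace (tracking check):
x = 8  # -> x = 8
b = 22  # -> b = 22
check = x > 20 and b < 30  # -> check = False

Answer: False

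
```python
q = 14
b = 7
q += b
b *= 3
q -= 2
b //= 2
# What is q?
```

Answer: 19

Derivation:
Trace (tracking q):
q = 14  # -> q = 14
b = 7  # -> b = 7
q += b  # -> q = 21
b *= 3  # -> b = 21
q -= 2  # -> q = 19
b //= 2  # -> b = 10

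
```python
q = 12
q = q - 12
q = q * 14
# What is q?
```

Trace (tracking q):
q = 12  # -> q = 12
q = q - 12  # -> q = 0
q = q * 14  # -> q = 0

Answer: 0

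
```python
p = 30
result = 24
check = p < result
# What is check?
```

Trace (tracking check):
p = 30  # -> p = 30
result = 24  # -> result = 24
check = p < result  # -> check = False

Answer: False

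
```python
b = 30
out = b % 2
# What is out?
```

Trace (tracking out):
b = 30  # -> b = 30
out = b % 2  # -> out = 0

Answer: 0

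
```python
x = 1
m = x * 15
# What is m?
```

Answer: 15

Derivation:
Trace (tracking m):
x = 1  # -> x = 1
m = x * 15  # -> m = 15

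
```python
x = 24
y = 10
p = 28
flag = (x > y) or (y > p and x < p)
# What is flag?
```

Answer: True

Derivation:
Trace (tracking flag):
x = 24  # -> x = 24
y = 10  # -> y = 10
p = 28  # -> p = 28
flag = x > y or (y > p and x < p)  # -> flag = True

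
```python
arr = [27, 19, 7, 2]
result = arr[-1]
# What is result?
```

Trace (tracking result):
arr = [27, 19, 7, 2]  # -> arr = [27, 19, 7, 2]
result = arr[-1]  # -> result = 2

Answer: 2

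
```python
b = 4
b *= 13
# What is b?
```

Trace (tracking b):
b = 4  # -> b = 4
b *= 13  # -> b = 52

Answer: 52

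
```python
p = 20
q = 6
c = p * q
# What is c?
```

Answer: 120

Derivation:
Trace (tracking c):
p = 20  # -> p = 20
q = 6  # -> q = 6
c = p * q  # -> c = 120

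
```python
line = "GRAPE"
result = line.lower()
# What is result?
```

Trace (tracking result):
line = 'GRAPE'  # -> line = 'GRAPE'
result = line.lower()  # -> result = 'grape'

Answer: 'grape'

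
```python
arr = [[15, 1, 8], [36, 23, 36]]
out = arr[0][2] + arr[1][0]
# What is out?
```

Trace (tracking out):
arr = [[15, 1, 8], [36, 23, 36]]  # -> arr = [[15, 1, 8], [36, 23, 36]]
out = arr[0][2] + arr[1][0]  # -> out = 44

Answer: 44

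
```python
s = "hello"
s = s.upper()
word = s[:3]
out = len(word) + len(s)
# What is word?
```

Trace (tracking word):
s = 'hello'  # -> s = 'hello'
s = s.upper()  # -> s = 'HELLO'
word = s[:3]  # -> word = 'HEL'
out = len(word) + len(s)  # -> out = 8

Answer: 'HEL'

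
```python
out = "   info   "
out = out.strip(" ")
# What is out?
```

Answer: 'info'

Derivation:
Trace (tracking out):
out = '   info   '  # -> out = '   info   '
out = out.strip(' ')  # -> out = 'info'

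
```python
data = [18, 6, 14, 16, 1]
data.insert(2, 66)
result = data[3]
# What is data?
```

Answer: [18, 6, 66, 14, 16, 1]

Derivation:
Trace (tracking data):
data = [18, 6, 14, 16, 1]  # -> data = [18, 6, 14, 16, 1]
data.insert(2, 66)  # -> data = [18, 6, 66, 14, 16, 1]
result = data[3]  # -> result = 14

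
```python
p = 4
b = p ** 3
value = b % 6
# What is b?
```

Answer: 64

Derivation:
Trace (tracking b):
p = 4  # -> p = 4
b = p ** 3  # -> b = 64
value = b % 6  # -> value = 4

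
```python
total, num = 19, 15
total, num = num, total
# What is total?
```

Answer: 15

Derivation:
Trace (tracking total):
total, num = (19, 15)  # -> total = 19, num = 15
total, num = (num, total)  # -> total = 15, num = 19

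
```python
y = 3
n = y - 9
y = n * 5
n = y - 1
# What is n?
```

Answer: -31

Derivation:
Trace (tracking n):
y = 3  # -> y = 3
n = y - 9  # -> n = -6
y = n * 5  # -> y = -30
n = y - 1  # -> n = -31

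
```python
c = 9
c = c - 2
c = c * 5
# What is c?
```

Trace (tracking c):
c = 9  # -> c = 9
c = c - 2  # -> c = 7
c = c * 5  # -> c = 35

Answer: 35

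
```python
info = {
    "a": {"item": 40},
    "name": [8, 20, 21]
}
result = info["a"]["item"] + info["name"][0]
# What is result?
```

Answer: 48

Derivation:
Trace (tracking result):
info = {'a': {'item': 40}, 'name': [8, 20, 21]}  # -> info = {'a': {'item': 40}, 'name': [8, 20, 21]}
result = info['a']['item'] + info['name'][0]  # -> result = 48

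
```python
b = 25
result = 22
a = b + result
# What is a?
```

Answer: 47

Derivation:
Trace (tracking a):
b = 25  # -> b = 25
result = 22  # -> result = 22
a = b + result  # -> a = 47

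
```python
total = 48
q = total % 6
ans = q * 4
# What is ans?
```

Trace (tracking ans):
total = 48  # -> total = 48
q = total % 6  # -> q = 0
ans = q * 4  # -> ans = 0

Answer: 0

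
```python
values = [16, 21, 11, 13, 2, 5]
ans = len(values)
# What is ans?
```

Answer: 6

Derivation:
Trace (tracking ans):
values = [16, 21, 11, 13, 2, 5]  # -> values = [16, 21, 11, 13, 2, 5]
ans = len(values)  # -> ans = 6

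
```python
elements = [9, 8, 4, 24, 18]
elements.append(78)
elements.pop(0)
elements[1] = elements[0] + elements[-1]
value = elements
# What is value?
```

Answer: [8, 86, 24, 18, 78]

Derivation:
Trace (tracking value):
elements = [9, 8, 4, 24, 18]  # -> elements = [9, 8, 4, 24, 18]
elements.append(78)  # -> elements = [9, 8, 4, 24, 18, 78]
elements.pop(0)  # -> elements = [8, 4, 24, 18, 78]
elements[1] = elements[0] + elements[-1]  # -> elements = [8, 86, 24, 18, 78]
value = elements  # -> value = [8, 86, 24, 18, 78]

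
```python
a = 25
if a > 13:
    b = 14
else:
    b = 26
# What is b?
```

Trace (tracking b):
a = 25  # -> a = 25
if a > 13:  # condition is True
    b = 14  # -> b = 14

Answer: 14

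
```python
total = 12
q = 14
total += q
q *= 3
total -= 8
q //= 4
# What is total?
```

Trace (tracking total):
total = 12  # -> total = 12
q = 14  # -> q = 14
total += q  # -> total = 26
q *= 3  # -> q = 42
total -= 8  # -> total = 18
q //= 4  # -> q = 10

Answer: 18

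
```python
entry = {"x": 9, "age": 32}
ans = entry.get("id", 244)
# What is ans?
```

Trace (tracking ans):
entry = {'x': 9, 'age': 32}  # -> entry = {'x': 9, 'age': 32}
ans = entry.get('id', 244)  # -> ans = 244

Answer: 244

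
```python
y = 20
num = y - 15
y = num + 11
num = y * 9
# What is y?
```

Answer: 16

Derivation:
Trace (tracking y):
y = 20  # -> y = 20
num = y - 15  # -> num = 5
y = num + 11  # -> y = 16
num = y * 9  # -> num = 144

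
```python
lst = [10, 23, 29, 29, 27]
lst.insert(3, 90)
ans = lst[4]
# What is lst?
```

Answer: [10, 23, 29, 90, 29, 27]

Derivation:
Trace (tracking lst):
lst = [10, 23, 29, 29, 27]  # -> lst = [10, 23, 29, 29, 27]
lst.insert(3, 90)  # -> lst = [10, 23, 29, 90, 29, 27]
ans = lst[4]  # -> ans = 29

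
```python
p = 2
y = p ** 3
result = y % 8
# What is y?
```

Answer: 8

Derivation:
Trace (tracking y):
p = 2  # -> p = 2
y = p ** 3  # -> y = 8
result = y % 8  # -> result = 0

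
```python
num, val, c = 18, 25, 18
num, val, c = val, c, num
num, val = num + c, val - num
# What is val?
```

Answer: -7

Derivation:
Trace (tracking val):
num, val, c = (18, 25, 18)  # -> num = 18, val = 25, c = 18
num, val, c = (val, c, num)  # -> num = 25, val = 18, c = 18
num, val = (num + c, val - num)  # -> num = 43, val = -7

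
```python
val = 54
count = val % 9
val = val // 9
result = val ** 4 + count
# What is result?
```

Trace (tracking result):
val = 54  # -> val = 54
count = val % 9  # -> count = 0
val = val // 9  # -> val = 6
result = val ** 4 + count  # -> result = 1296

Answer: 1296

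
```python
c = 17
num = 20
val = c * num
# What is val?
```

Trace (tracking val):
c = 17  # -> c = 17
num = 20  # -> num = 20
val = c * num  # -> val = 340

Answer: 340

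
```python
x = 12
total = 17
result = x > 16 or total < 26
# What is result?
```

Answer: True

Derivation:
Trace (tracking result):
x = 12  # -> x = 12
total = 17  # -> total = 17
result = x > 16 or total < 26  # -> result = True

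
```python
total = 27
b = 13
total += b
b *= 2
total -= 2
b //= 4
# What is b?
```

Trace (tracking b):
total = 27  # -> total = 27
b = 13  # -> b = 13
total += b  # -> total = 40
b *= 2  # -> b = 26
total -= 2  # -> total = 38
b //= 4  # -> b = 6

Answer: 6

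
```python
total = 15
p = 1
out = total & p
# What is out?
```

Answer: 1

Derivation:
Trace (tracking out):
total = 15  # -> total = 15
p = 1  # -> p = 1
out = total & p  # -> out = 1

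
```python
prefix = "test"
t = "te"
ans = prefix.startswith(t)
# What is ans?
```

Trace (tracking ans):
prefix = 'test'  # -> prefix = 'test'
t = 'te'  # -> t = 'te'
ans = prefix.startswith(t)  # -> ans = True

Answer: True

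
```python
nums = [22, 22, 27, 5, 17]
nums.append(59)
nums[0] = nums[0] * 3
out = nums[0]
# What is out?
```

Trace (tracking out):
nums = [22, 22, 27, 5, 17]  # -> nums = [22, 22, 27, 5, 17]
nums.append(59)  # -> nums = [22, 22, 27, 5, 17, 59]
nums[0] = nums[0] * 3  # -> nums = [66, 22, 27, 5, 17, 59]
out = nums[0]  # -> out = 66

Answer: 66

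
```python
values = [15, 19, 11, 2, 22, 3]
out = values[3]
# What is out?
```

Trace (tracking out):
values = [15, 19, 11, 2, 22, 3]  # -> values = [15, 19, 11, 2, 22, 3]
out = values[3]  # -> out = 2

Answer: 2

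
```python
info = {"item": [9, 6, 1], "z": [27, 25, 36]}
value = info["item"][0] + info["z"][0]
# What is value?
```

Answer: 36

Derivation:
Trace (tracking value):
info = {'item': [9, 6, 1], 'z': [27, 25, 36]}  # -> info = {'item': [9, 6, 1], 'z': [27, 25, 36]}
value = info['item'][0] + info['z'][0]  # -> value = 36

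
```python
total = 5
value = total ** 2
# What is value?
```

Answer: 25

Derivation:
Trace (tracking value):
total = 5  # -> total = 5
value = total ** 2  # -> value = 25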